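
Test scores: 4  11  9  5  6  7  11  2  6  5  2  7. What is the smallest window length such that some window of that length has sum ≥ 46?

Extend right; whenever the sum reaches 46, record the length and shrink from the left:
add 4: running sum 4 < 46
add 11: running sum 15 < 46
add 9: running sum 24 < 46
add 5: running sum 29 < 46
add 6: running sum 35 < 46
add 7: running sum 42 < 46
add 11: shortest ending here [11, 9, 5, 6, 7, 11] sum 49, len 6
add 2: shortest ending here [11, 9, 5, 6, 7, 11, 2] sum 51, len 7
add 6: shortest ending here [9, 5, 6, 7, 11, 2, 6] sum 46, len 7
add 5: shortest ending here [9, 5, 6, 7, 11, 2, 6, 5] sum 51, len 8
add 2: shortest ending here [9, 5, 6, 7, 11, 2, 6, 5, 2] sum 53, len 9
add 7: shortest ending here [6, 7, 11, 2, 6, 5, 2, 7] sum 46, len 8
Shortest qualifying length: 6.

6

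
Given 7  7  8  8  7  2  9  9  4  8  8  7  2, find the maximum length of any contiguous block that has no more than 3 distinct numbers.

6

Extend right; when distinct count exceeds 3, shrink from the left:
add 7: window [7] (1 distinct), len 1
add 7: window [7, 7] (1 distinct), len 2
add 8: window [7, 7, 8] (2 distinct), len 3
add 8: window [7, 7, 8, 8] (2 distinct), len 4
add 7: window [7, 7, 8, 8, 7] (2 distinct), len 5
add 2: window [7, 7, 8, 8, 7, 2] (3 distinct), len 6
add 9: window [7, 2, 9] (3 distinct), len 3
add 9: window [7, 2, 9, 9] (3 distinct), len 4
add 4: window [2, 9, 9, 4] (3 distinct), len 4
add 8: window [9, 9, 4, 8] (3 distinct), len 4
add 8: window [9, 9, 4, 8, 8] (3 distinct), len 5
add 7: window [4, 8, 8, 7] (3 distinct), len 4
add 2: window [8, 8, 7, 2] (3 distinct), len 4
Longest length with ≤3 distinct: 6.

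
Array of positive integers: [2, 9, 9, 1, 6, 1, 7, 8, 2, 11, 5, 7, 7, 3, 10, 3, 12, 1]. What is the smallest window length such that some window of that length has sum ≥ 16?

2

add 2: running sum 2 < 16
add 9: running sum 11 < 16
add 9: shortest ending here [9, 9] sum 18, len 2
add 1: shortest ending here [9, 9, 1] sum 19, len 3
add 6: shortest ending here [9, 1, 6] sum 16, len 3
add 1: shortest ending here [9, 1, 6, 1] sum 17, len 4
add 7: shortest ending here [9, 1, 6, 1, 7] sum 24, len 5
add 8: shortest ending here [1, 7, 8] sum 16, len 3
add 2: shortest ending here [7, 8, 2] sum 17, len 3
add 11: shortest ending here [8, 2, 11] sum 21, len 3
add 5: shortest ending here [11, 5] sum 16, len 2
add 7: shortest ending here [11, 5, 7] sum 23, len 3
add 7: shortest ending here [5, 7, 7] sum 19, len 3
add 3: shortest ending here [7, 7, 3] sum 17, len 3
add 10: shortest ending here [7, 3, 10] sum 20, len 3
add 3: shortest ending here [3, 10, 3] sum 16, len 3
add 12: shortest ending here [10, 3, 12] sum 25, len 3
add 1: shortest ending here [3, 12, 1] sum 16, len 3
Shortest qualifying length: 2.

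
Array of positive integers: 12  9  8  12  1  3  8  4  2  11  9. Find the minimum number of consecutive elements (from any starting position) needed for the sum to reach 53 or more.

Extend right; whenever the sum reaches 53, record the length and shrink from the left:
add 12: running sum 12 < 53
add 9: running sum 21 < 53
add 8: running sum 29 < 53
add 12: running sum 41 < 53
add 1: running sum 42 < 53
add 3: running sum 45 < 53
end 6: [12, 9, 8, 12, 1, 3, 8] sum 53, len 7
end 7: [12, 9, 8, 12, 1, 3, 8, 4] sum 57, len 8
end 8: [12, 9, 8, 12, 1, 3, 8, 4, 2] sum 59, len 9
end 9: [9, 8, 12, 1, 3, 8, 4, 2, 11] sum 58, len 9
end 10: [8, 12, 1, 3, 8, 4, 2, 11, 9] sum 58, len 9
Shortest qualifying length: 7.

7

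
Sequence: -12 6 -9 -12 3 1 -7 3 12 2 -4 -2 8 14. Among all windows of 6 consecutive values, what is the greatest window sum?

30

Window sums for each of the 9 positions:
-12 6 -9 -12 3 1 → sum -23
6 -9 -12 3 1 -7 → sum -18
-9 -12 3 1 -7 3 → sum -21
-12 3 1 -7 3 12 → sum 0
3 1 -7 3 12 2 → sum 14
1 -7 3 12 2 -4 → sum 7
-7 3 12 2 -4 -2 → sum 4
3 12 2 -4 -2 8 → sum 19
12 2 -4 -2 8 14 → sum 30
Greatest of these is 30.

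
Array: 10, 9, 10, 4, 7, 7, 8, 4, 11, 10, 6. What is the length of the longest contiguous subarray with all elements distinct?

6

add 10: [10] len 1
add 9: [10, 9] len 2
add 10 (repeat 10, move left end past it): [9, 10] len 2
add 4: [9, 10, 4] len 3
add 7: [9, 10, 4, 7] len 4
add 7 (repeat 7, move left end past it): [7] len 1
add 8: [7, 8] len 2
add 4: [7, 8, 4] len 3
add 11: [7, 8, 4, 11] len 4
add 10: [7, 8, 4, 11, 10] len 5
add 6: [7, 8, 4, 11, 10, 6] len 6
Longest all-distinct length: 6.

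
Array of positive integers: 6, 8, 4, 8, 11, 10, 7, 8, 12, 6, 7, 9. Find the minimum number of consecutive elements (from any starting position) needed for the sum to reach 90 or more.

add 6: running sum 6 < 90
add 8: running sum 14 < 90
add 4: running sum 18 < 90
add 8: running sum 26 < 90
add 11: running sum 37 < 90
add 10: running sum 47 < 90
add 7: running sum 54 < 90
add 8: running sum 62 < 90
add 12: running sum 74 < 90
add 6: running sum 80 < 90
add 7: running sum 87 < 90
end 11: [8, 4, 8, 11, 10, 7, 8, 12, 6, 7, 9] sum 90, len 11
Shortest qualifying length: 11.

11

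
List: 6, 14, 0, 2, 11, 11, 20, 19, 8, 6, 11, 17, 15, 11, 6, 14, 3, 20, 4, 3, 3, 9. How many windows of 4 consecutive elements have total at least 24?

17

6 14 0 2 → sum 22
14 0 2 11 → sum 27  ≥ 24 ✓
0 2 11 11 → sum 24  ≥ 24 ✓
2 11 11 20 → sum 44  ≥ 24 ✓
11 11 20 19 → sum 61  ≥ 24 ✓
11 20 19 8 → sum 58  ≥ 24 ✓
20 19 8 6 → sum 53  ≥ 24 ✓
19 8 6 11 → sum 44  ≥ 24 ✓
8 6 11 17 → sum 42  ≥ 24 ✓
6 11 17 15 → sum 49  ≥ 24 ✓
11 17 15 11 → sum 54  ≥ 24 ✓
17 15 11 6 → sum 49  ≥ 24 ✓
15 11 6 14 → sum 46  ≥ 24 ✓
11 6 14 3 → sum 34  ≥ 24 ✓
6 14 3 20 → sum 43  ≥ 24 ✓
14 3 20 4 → sum 41  ≥ 24 ✓
3 20 4 3 → sum 30  ≥ 24 ✓
20 4 3 3 → sum 30  ≥ 24 ✓
4 3 3 9 → sum 19
17 windows satisfy the condition.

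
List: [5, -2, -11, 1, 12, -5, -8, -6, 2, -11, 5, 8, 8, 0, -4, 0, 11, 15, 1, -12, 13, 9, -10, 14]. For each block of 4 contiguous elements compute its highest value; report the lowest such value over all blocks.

2

[5, -2, -11, 1] → max 5
[-2, -11, 1, 12] → max 12
[-11, 1, 12, -5] → max 12
[1, 12, -5, -8] → max 12
[12, -5, -8, -6] → max 12
[-5, -8, -6, 2] → max 2
[-8, -6, 2, -11] → max 2
[-6, 2, -11, 5] → max 5
[2, -11, 5, 8] → max 8
[-11, 5, 8, 8] → max 8
[5, 8, 8, 0] → max 8
[8, 8, 0, -4] → max 8
[8, 0, -4, 0] → max 8
[0, -4, 0, 11] → max 11
[-4, 0, 11, 15] → max 15
[0, 11, 15, 1] → max 15
[11, 15, 1, -12] → max 15
[15, 1, -12, 13] → max 15
[1, -12, 13, 9] → max 13
[-12, 13, 9, -10] → max 13
[13, 9, -10, 14] → max 14
Lowest of these is 2.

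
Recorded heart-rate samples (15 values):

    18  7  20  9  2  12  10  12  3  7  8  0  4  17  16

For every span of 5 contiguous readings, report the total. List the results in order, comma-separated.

[18, 7, 20, 9, 2] → sum 56
[7, 20, 9, 2, 12] → sum 50
[20, 9, 2, 12, 10] → sum 53
[9, 2, 12, 10, 12] → sum 45
[2, 12, 10, 12, 3] → sum 39
[12, 10, 12, 3, 7] → sum 44
[10, 12, 3, 7, 8] → sum 40
[12, 3, 7, 8, 0] → sum 30
[3, 7, 8, 0, 4] → sum 22
[7, 8, 0, 4, 17] → sum 36
[8, 0, 4, 17, 16] → sum 45

56, 50, 53, 45, 39, 44, 40, 30, 22, 36, 45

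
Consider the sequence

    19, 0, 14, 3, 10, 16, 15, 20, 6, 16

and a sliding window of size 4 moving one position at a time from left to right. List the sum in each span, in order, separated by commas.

[19, 0, 14, 3] → sum 36
[0, 14, 3, 10] → sum 27
[14, 3, 10, 16] → sum 43
[3, 10, 16, 15] → sum 44
[10, 16, 15, 20] → sum 61
[16, 15, 20, 6] → sum 57
[15, 20, 6, 16] → sum 57

36, 27, 43, 44, 61, 57, 57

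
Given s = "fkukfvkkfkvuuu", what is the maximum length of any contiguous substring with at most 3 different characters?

8

[f] 1 distinct, len 1
[f, k] 2 distinct, len 2
[f, k, u] 3 distinct, len 3
[f, k, u, k] 3 distinct, len 4
[f, k, u, k, f] 3 distinct, len 5
[k, f, v] 3 distinct, len 3
[k, f, v, k] 3 distinct, len 4
[k, f, v, k, k] 3 distinct, len 5
[k, f, v, k, k, f] 3 distinct, len 6
[k, f, v, k, k, f, k] 3 distinct, len 7
[k, f, v, k, k, f, k, v] 3 distinct, len 8
[k, v, u] 3 distinct, len 3
[k, v, u, u] 3 distinct, len 4
[k, v, u, u, u] 3 distinct, len 5
Longest length with ≤3 distinct: 8.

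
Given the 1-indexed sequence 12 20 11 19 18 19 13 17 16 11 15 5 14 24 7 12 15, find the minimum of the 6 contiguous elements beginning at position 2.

11

Elements at indices 2..7: 20, 11, 19, 18, 19, 13
min(20, 11, 19, 18, 19, 13) = 11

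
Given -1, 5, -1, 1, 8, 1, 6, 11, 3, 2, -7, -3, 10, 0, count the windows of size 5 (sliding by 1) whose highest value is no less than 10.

7

-1 5 -1 1 8 → max 8
5 -1 1 8 1 → max 8
-1 1 8 1 6 → max 8
1 8 1 6 11 → max 11  ≥ 10 ✓
8 1 6 11 3 → max 11  ≥ 10 ✓
1 6 11 3 2 → max 11  ≥ 10 ✓
6 11 3 2 -7 → max 11  ≥ 10 ✓
11 3 2 -7 -3 → max 11  ≥ 10 ✓
3 2 -7 -3 10 → max 10  ≥ 10 ✓
2 -7 -3 10 0 → max 10  ≥ 10 ✓
7 windows satisfy the condition.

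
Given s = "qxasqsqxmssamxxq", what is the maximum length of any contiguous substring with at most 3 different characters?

Extend right; when distinct count exceeds 3, shrink from the left:
[q] 1 distinct, len 1
[q, x] 2 distinct, len 2
[q, x, a] 3 distinct, len 3
[x, a, s] 3 distinct, len 3
[a, s, q] 3 distinct, len 3
[a, s, q, s] 3 distinct, len 4
[a, s, q, s, q] 3 distinct, len 5
[s, q, s, q, x] 3 distinct, len 5
[q, x, m] 3 distinct, len 3
[x, m, s] 3 distinct, len 3
[x, m, s, s] 3 distinct, len 4
[m, s, s, a] 3 distinct, len 4
[m, s, s, a, m] 3 distinct, len 5
[a, m, x] 3 distinct, len 3
[a, m, x, x] 3 distinct, len 4
[m, x, x, q] 3 distinct, len 4
Longest length with ≤3 distinct: 5.

5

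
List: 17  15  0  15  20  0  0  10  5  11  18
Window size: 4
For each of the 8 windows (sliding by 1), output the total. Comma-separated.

[17, 15, 0, 15] → sum 47
[15, 0, 15, 20] → sum 50
[0, 15, 20, 0] → sum 35
[15, 20, 0, 0] → sum 35
[20, 0, 0, 10] → sum 30
[0, 0, 10, 5] → sum 15
[0, 10, 5, 11] → sum 26
[10, 5, 11, 18] → sum 44

47, 50, 35, 35, 30, 15, 26, 44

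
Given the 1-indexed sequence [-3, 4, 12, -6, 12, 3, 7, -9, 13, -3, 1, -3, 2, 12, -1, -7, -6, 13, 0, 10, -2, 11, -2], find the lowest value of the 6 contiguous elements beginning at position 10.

Elements at indices 10..15: -3, 1, -3, 2, 12, -1
min(-3, 1, -3, 2, 12, -1) = -3

-3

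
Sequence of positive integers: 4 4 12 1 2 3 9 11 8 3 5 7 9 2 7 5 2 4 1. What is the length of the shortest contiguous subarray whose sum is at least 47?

7

Extend right; whenever the sum reaches 47, record the length and shrink from the left:
add 4: running sum 4 < 47
add 4: running sum 8 < 47
add 12: running sum 20 < 47
add 1: running sum 21 < 47
add 2: running sum 23 < 47
add 3: running sum 26 < 47
add 9: running sum 35 < 47
add 11: running sum 46 < 47
end 8: [4, 12, 1, 2, 3, 9, 11, 8] sum 50, len 8
end 9: [12, 1, 2, 3, 9, 11, 8, 3] sum 49, len 8
end 10: [12, 1, 2, 3, 9, 11, 8, 3, 5] sum 54, len 9
end 11: [2, 3, 9, 11, 8, 3, 5, 7] sum 48, len 8
end 12: [9, 11, 8, 3, 5, 7, 9] sum 52, len 7
end 13: [9, 11, 8, 3, 5, 7, 9, 2] sum 54, len 8
end 14: [11, 8, 3, 5, 7, 9, 2, 7] sum 52, len 8
end 15: [11, 8, 3, 5, 7, 9, 2, 7, 5] sum 57, len 9
end 16: [8, 3, 5, 7, 9, 2, 7, 5, 2] sum 48, len 9
end 17: [8, 3, 5, 7, 9, 2, 7, 5, 2, 4] sum 52, len 10
end 18: [8, 3, 5, 7, 9, 2, 7, 5, 2, 4, 1] sum 53, len 11
Shortest qualifying length: 7.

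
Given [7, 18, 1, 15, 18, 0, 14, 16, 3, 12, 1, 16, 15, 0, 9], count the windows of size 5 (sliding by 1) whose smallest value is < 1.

7

(7, 18, 1, 15, 18) → min 1
(18, 1, 15, 18, 0) → min 0  < 1 ✓
(1, 15, 18, 0, 14) → min 0  < 1 ✓
(15, 18, 0, 14, 16) → min 0  < 1 ✓
(18, 0, 14, 16, 3) → min 0  < 1 ✓
(0, 14, 16, 3, 12) → min 0  < 1 ✓
(14, 16, 3, 12, 1) → min 1
(16, 3, 12, 1, 16) → min 1
(3, 12, 1, 16, 15) → min 1
(12, 1, 16, 15, 0) → min 0  < 1 ✓
(1, 16, 15, 0, 9) → min 0  < 1 ✓
7 windows satisfy the condition.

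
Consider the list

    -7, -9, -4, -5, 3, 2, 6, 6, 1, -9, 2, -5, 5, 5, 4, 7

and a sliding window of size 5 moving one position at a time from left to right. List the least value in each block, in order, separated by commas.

-7 -9 -4 -5 3 → min -9
-9 -4 -5 3 2 → min -9
-4 -5 3 2 6 → min -5
-5 3 2 6 6 → min -5
3 2 6 6 1 → min 1
2 6 6 1 -9 → min -9
6 6 1 -9 2 → min -9
6 1 -9 2 -5 → min -9
1 -9 2 -5 5 → min -9
-9 2 -5 5 5 → min -9
2 -5 5 5 4 → min -5
-5 5 5 4 7 → min -5

-9, -9, -5, -5, 1, -9, -9, -9, -9, -9, -5, -5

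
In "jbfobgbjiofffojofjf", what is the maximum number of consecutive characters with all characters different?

add j: [j] len 1
add b: [j, b] len 2
add f: [j, b, f] len 3
add o: [j, b, f, o] len 4
add b (repeat b, move left end past it): [f, o, b] len 3
add g: [f, o, b, g] len 4
add b (repeat b, move left end past it): [g, b] len 2
add j: [g, b, j] len 3
add i: [g, b, j, i] len 4
add o: [g, b, j, i, o] len 5
add f: [g, b, j, i, o, f] len 6
add f (repeat f, move left end past it): [f] len 1
add f (repeat f, move left end past it): [f] len 1
add o: [f, o] len 2
add j: [f, o, j] len 3
add o (repeat o, move left end past it): [j, o] len 2
add f: [j, o, f] len 3
add j (repeat j, move left end past it): [o, f, j] len 3
add f (repeat f, move left end past it): [j, f] len 2
Longest all-distinct length: 6.

6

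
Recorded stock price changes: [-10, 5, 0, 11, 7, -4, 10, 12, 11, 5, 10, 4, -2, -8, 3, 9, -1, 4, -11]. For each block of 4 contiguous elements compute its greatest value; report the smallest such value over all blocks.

4

(-10, 5, 0, 11) → max 11
(5, 0, 11, 7) → max 11
(0, 11, 7, -4) → max 11
(11, 7, -4, 10) → max 11
(7, -4, 10, 12) → max 12
(-4, 10, 12, 11) → max 12
(10, 12, 11, 5) → max 12
(12, 11, 5, 10) → max 12
(11, 5, 10, 4) → max 11
(5, 10, 4, -2) → max 10
(10, 4, -2, -8) → max 10
(4, -2, -8, 3) → max 4
(-2, -8, 3, 9) → max 9
(-8, 3, 9, -1) → max 9
(3, 9, -1, 4) → max 9
(9, -1, 4, -11) → max 9
Smallest of these is 4.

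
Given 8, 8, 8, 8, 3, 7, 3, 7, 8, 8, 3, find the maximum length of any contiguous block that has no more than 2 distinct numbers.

[8] 1 distinct, len 1
[8, 8] 1 distinct, len 2
[8, 8, 8] 1 distinct, len 3
[8, 8, 8, 8] 1 distinct, len 4
[8, 8, 8, 8, 3] 2 distinct, len 5
[3, 7] 2 distinct, len 2
[3, 7, 3] 2 distinct, len 3
[3, 7, 3, 7] 2 distinct, len 4
[7, 8] 2 distinct, len 2
[7, 8, 8] 2 distinct, len 3
[8, 8, 3] 2 distinct, len 3
Longest length with ≤2 distinct: 5.

5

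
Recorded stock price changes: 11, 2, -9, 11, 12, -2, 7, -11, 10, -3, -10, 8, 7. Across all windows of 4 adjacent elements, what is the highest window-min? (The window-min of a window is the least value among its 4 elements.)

-2

(11, 2, -9, 11) → min -9
(2, -9, 11, 12) → min -9
(-9, 11, 12, -2) → min -9
(11, 12, -2, 7) → min -2
(12, -2, 7, -11) → min -11
(-2, 7, -11, 10) → min -11
(7, -11, 10, -3) → min -11
(-11, 10, -3, -10) → min -11
(10, -3, -10, 8) → min -10
(-3, -10, 8, 7) → min -10
Highest of these is -2.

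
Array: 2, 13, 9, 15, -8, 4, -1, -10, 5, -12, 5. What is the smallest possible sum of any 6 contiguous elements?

Window sums for each of the 6 positions:
[2, 13, 9, 15, -8, 4] → sum 35
[13, 9, 15, -8, 4, -1] → sum 32
[9, 15, -8, 4, -1, -10] → sum 9
[15, -8, 4, -1, -10, 5] → sum 5
[-8, 4, -1, -10, 5, -12] → sum -22
[4, -1, -10, 5, -12, 5] → sum -9
Smallest of these is -22.

-22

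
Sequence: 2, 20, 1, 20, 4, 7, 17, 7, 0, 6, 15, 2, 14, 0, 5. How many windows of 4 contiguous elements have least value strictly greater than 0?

6

(2, 20, 1, 20) → min 1  > 0 ✓
(20, 1, 20, 4) → min 1  > 0 ✓
(1, 20, 4, 7) → min 1  > 0 ✓
(20, 4, 7, 17) → min 4  > 0 ✓
(4, 7, 17, 7) → min 4  > 0 ✓
(7, 17, 7, 0) → min 0
(17, 7, 0, 6) → min 0
(7, 0, 6, 15) → min 0
(0, 6, 15, 2) → min 0
(6, 15, 2, 14) → min 2  > 0 ✓
(15, 2, 14, 0) → min 0
(2, 14, 0, 5) → min 0
6 windows satisfy the condition.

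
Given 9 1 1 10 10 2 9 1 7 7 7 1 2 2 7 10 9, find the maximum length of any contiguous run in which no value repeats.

5

add 9: [9] len 1
add 1: [9, 1] len 2
add 1 (repeat 1, move left end past it): [1] len 1
add 10: [1, 10] len 2
add 10 (repeat 10, move left end past it): [10] len 1
add 2: [10, 2] len 2
add 9: [10, 2, 9] len 3
add 1: [10, 2, 9, 1] len 4
add 7: [10, 2, 9, 1, 7] len 5
add 7 (repeat 7, move left end past it): [7] len 1
add 7 (repeat 7, move left end past it): [7] len 1
add 1: [7, 1] len 2
add 2: [7, 1, 2] len 3
add 2 (repeat 2, move left end past it): [2] len 1
add 7: [2, 7] len 2
add 10: [2, 7, 10] len 3
add 9: [2, 7, 10, 9] len 4
Longest all-distinct length: 5.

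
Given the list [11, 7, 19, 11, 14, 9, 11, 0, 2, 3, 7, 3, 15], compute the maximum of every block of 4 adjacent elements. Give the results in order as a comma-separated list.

19, 19, 19, 14, 14, 11, 11, 7, 7, 15

11 7 19 11 → max 19
7 19 11 14 → max 19
19 11 14 9 → max 19
11 14 9 11 → max 14
14 9 11 0 → max 14
9 11 0 2 → max 11
11 0 2 3 → max 11
0 2 3 7 → max 7
2 3 7 3 → max 7
3 7 3 15 → max 15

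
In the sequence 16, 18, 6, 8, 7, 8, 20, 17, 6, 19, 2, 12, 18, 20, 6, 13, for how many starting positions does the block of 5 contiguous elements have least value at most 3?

5

(16, 18, 6, 8, 7) → min 6
(18, 6, 8, 7, 8) → min 6
(6, 8, 7, 8, 20) → min 6
(8, 7, 8, 20, 17) → min 7
(7, 8, 20, 17, 6) → min 6
(8, 20, 17, 6, 19) → min 6
(20, 17, 6, 19, 2) → min 2  ≤ 3 ✓
(17, 6, 19, 2, 12) → min 2  ≤ 3 ✓
(6, 19, 2, 12, 18) → min 2  ≤ 3 ✓
(19, 2, 12, 18, 20) → min 2  ≤ 3 ✓
(2, 12, 18, 20, 6) → min 2  ≤ 3 ✓
(12, 18, 20, 6, 13) → min 6
5 windows satisfy the condition.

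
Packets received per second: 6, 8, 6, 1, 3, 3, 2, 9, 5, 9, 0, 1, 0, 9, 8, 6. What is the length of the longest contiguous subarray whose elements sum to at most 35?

10

→ 6: sum 6, len 1
→ 8: sum 14, len 2
→ 6: sum 20, len 3
→ 1: sum 21, len 4
→ 3: sum 24, len 5
→ 3: sum 27, len 6
→ 2: sum 29, len 7
→ 9 (dropped 6): sum 32, len 7
→ 5 (dropped 8): sum 29, len 7
→ 9 (dropped 6): sum 32, len 7
→ 0: sum 32, len 8
→ 1: sum 33, len 9
→ 0: sum 33, len 10
→ 9 (dropped 1, 3, 3): sum 35, len 8
→ 8 (dropped 2, 9): sum 32, len 7
→ 6 (dropped 5): sum 33, len 7
Longest length seen: 10.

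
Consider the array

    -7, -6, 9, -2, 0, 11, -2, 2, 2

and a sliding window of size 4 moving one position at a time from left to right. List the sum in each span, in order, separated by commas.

[-7, -6, 9, -2] → sum -6
[-6, 9, -2, 0] → sum 1
[9, -2, 0, 11] → sum 18
[-2, 0, 11, -2] → sum 7
[0, 11, -2, 2] → sum 11
[11, -2, 2, 2] → sum 13

-6, 1, 18, 7, 11, 13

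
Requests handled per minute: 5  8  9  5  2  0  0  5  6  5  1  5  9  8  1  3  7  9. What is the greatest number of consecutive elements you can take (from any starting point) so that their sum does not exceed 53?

Extend to the right; shrink from the left whenever the sum exceeds 53:
[5] sum 5 len 1
[5, 8] sum 13 len 2
[5, 8, 9] sum 22 len 3
[5, 8, 9, 5] sum 27 len 4
[5, 8, 9, 5, 2] sum 29 len 5
[5, 8, 9, 5, 2, 0] sum 29 len 6
[5, 8, 9, 5, 2, 0, 0] sum 29 len 7
[5, 8, 9, 5, 2, 0, 0, 5] sum 34 len 8
[5, 8, 9, 5, 2, 0, 0, 5, 6] sum 40 len 9
[5, 8, 9, 5, 2, 0, 0, 5, 6, 5] sum 45 len 10
[5, 8, 9, 5, 2, 0, 0, 5, 6, 5, 1] sum 46 len 11
[5, 8, 9, 5, 2, 0, 0, 5, 6, 5, 1, 5] sum 51 len 12
[9, 5, 2, 0, 0, 5, 6, 5, 1, 5, 9] sum 47 len 11
[5, 2, 0, 0, 5, 6, 5, 1, 5, 9, 8] sum 46 len 11
[5, 2, 0, 0, 5, 6, 5, 1, 5, 9, 8, 1] sum 47 len 12
[5, 2, 0, 0, 5, 6, 5, 1, 5, 9, 8, 1, 3] sum 50 len 13
[2, 0, 0, 5, 6, 5, 1, 5, 9, 8, 1, 3, 7] sum 52 len 13
[5, 1, 5, 9, 8, 1, 3, 7, 9] sum 48 len 9
Longest length seen: 13.

13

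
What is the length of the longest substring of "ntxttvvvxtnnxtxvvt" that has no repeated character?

add n: [n] len 1
add t: [n, t] len 2
add x: [n, t, x] len 3
add t (repeat t, move left end past it): [x, t] len 2
add t (repeat t, move left end past it): [t] len 1
add v: [t, v] len 2
add v (repeat v, move left end past it): [v] len 1
add v (repeat v, move left end past it): [v] len 1
add x: [v, x] len 2
add t: [v, x, t] len 3
add n: [v, x, t, n] len 4
add n (repeat n, move left end past it): [n] len 1
add x: [n, x] len 2
add t: [n, x, t] len 3
add x (repeat x, move left end past it): [t, x] len 2
add v: [t, x, v] len 3
add v (repeat v, move left end past it): [v] len 1
add t: [v, t] len 2
Longest all-distinct length: 4.

4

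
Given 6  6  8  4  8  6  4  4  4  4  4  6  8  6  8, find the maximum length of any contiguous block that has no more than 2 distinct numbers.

Extend right; when distinct count exceeds 2, shrink from the left:
add 6: window [6] (1 distinct), len 1
add 6: window [6, 6] (1 distinct), len 2
add 8: window [6, 6, 8] (2 distinct), len 3
add 4: window [8, 4] (2 distinct), len 2
add 8: window [8, 4, 8] (2 distinct), len 3
add 6: window [8, 6] (2 distinct), len 2
add 4: window [6, 4] (2 distinct), len 2
add 4: window [6, 4, 4] (2 distinct), len 3
add 4: window [6, 4, 4, 4] (2 distinct), len 4
add 4: window [6, 4, 4, 4, 4] (2 distinct), len 5
add 4: window [6, 4, 4, 4, 4, 4] (2 distinct), len 6
add 6: window [6, 4, 4, 4, 4, 4, 6] (2 distinct), len 7
add 8: window [6, 8] (2 distinct), len 2
add 6: window [6, 8, 6] (2 distinct), len 3
add 8: window [6, 8, 6, 8] (2 distinct), len 4
Longest length with ≤2 distinct: 7.

7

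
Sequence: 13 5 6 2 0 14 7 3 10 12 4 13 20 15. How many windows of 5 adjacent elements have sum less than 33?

4

[13, 5, 6, 2, 0] → sum 26  < 33 ✓
[5, 6, 2, 0, 14] → sum 27  < 33 ✓
[6, 2, 0, 14, 7] → sum 29  < 33 ✓
[2, 0, 14, 7, 3] → sum 26  < 33 ✓
[0, 14, 7, 3, 10] → sum 34
[14, 7, 3, 10, 12] → sum 46
[7, 3, 10, 12, 4] → sum 36
[3, 10, 12, 4, 13] → sum 42
[10, 12, 4, 13, 20] → sum 59
[12, 4, 13, 20, 15] → sum 64
4 windows satisfy the condition.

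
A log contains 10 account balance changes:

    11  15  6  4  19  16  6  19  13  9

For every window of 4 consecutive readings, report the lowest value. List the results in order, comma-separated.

(11, 15, 6, 4) → min 4
(15, 6, 4, 19) → min 4
(6, 4, 19, 16) → min 4
(4, 19, 16, 6) → min 4
(19, 16, 6, 19) → min 6
(16, 6, 19, 13) → min 6
(6, 19, 13, 9) → min 6

4, 4, 4, 4, 6, 6, 6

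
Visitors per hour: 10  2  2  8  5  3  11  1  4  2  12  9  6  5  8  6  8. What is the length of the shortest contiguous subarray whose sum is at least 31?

Extend right; whenever the sum reaches 31, record the length and shrink from the left:
add 10: running sum 10 < 31
add 2: running sum 12 < 31
add 2: running sum 14 < 31
add 8: running sum 22 < 31
add 5: running sum 27 < 31
add 3: running sum 30 < 31
add 11: shortest ending here [2, 2, 8, 5, 3, 11] sum 31, len 6
add 1: shortest ending here [2, 2, 8, 5, 3, 11, 1] sum 32, len 7
add 4: shortest ending here [8, 5, 3, 11, 1, 4] sum 32, len 6
add 2: shortest ending here [8, 5, 3, 11, 1, 4, 2] sum 34, len 7
add 12: shortest ending here [3, 11, 1, 4, 2, 12] sum 33, len 6
add 9: shortest ending here [11, 1, 4, 2, 12, 9] sum 39, len 6
add 6: shortest ending here [4, 2, 12, 9, 6] sum 33, len 5
add 5: shortest ending here [12, 9, 6, 5] sum 32, len 4
add 8: shortest ending here [12, 9, 6, 5, 8] sum 40, len 5
add 6: shortest ending here [9, 6, 5, 8, 6] sum 34, len 5
add 8: shortest ending here [6, 5, 8, 6, 8] sum 33, len 5
Shortest qualifying length: 4.

4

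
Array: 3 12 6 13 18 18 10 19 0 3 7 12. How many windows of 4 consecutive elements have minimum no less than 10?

[3, 12, 6, 13] → min 3
[12, 6, 13, 18] → min 6
[6, 13, 18, 18] → min 6
[13, 18, 18, 10] → min 10  ≥ 10 ✓
[18, 18, 10, 19] → min 10  ≥ 10 ✓
[18, 10, 19, 0] → min 0
[10, 19, 0, 3] → min 0
[19, 0, 3, 7] → min 0
[0, 3, 7, 12] → min 0
2 windows satisfy the condition.

2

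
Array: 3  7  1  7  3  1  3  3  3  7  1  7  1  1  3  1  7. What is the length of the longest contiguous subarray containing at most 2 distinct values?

Extend right; when distinct count exceeds 2, shrink from the left:
add 3: window [3] (1 distinct), len 1
add 7: window [3, 7] (2 distinct), len 2
add 1: window [7, 1] (2 distinct), len 2
add 7: window [7, 1, 7] (2 distinct), len 3
add 3: window [7, 3] (2 distinct), len 2
add 1: window [3, 1] (2 distinct), len 2
add 3: window [3, 1, 3] (2 distinct), len 3
add 3: window [3, 1, 3, 3] (2 distinct), len 4
add 3: window [3, 1, 3, 3, 3] (2 distinct), len 5
add 7: window [3, 3, 3, 7] (2 distinct), len 4
add 1: window [7, 1] (2 distinct), len 2
add 7: window [7, 1, 7] (2 distinct), len 3
add 1: window [7, 1, 7, 1] (2 distinct), len 4
add 1: window [7, 1, 7, 1, 1] (2 distinct), len 5
add 3: window [1, 1, 3] (2 distinct), len 3
add 1: window [1, 1, 3, 1] (2 distinct), len 4
add 7: window [1, 7] (2 distinct), len 2
Longest length with ≤2 distinct: 5.

5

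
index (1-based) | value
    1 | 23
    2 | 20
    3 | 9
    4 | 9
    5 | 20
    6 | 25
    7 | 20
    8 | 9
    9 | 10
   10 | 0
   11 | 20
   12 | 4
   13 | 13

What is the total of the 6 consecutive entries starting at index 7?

Elements at indices 7..12: 20, 9, 10, 0, 20, 4
sum(20, 9, 10, 0, 20, 4) = 63

63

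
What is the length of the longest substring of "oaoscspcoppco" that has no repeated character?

4

[o] len 1
[o, a] len 2
[a, o] len 2
[a, o, s] len 3
[a, o, s, c] len 4
[c, s] len 2
[c, s, p] len 3
[s, p, c] len 3
[s, p, c, o] len 4
[c, o, p] len 3
[p] len 1
[p, c] len 2
[p, c, o] len 3
Longest all-distinct length: 4.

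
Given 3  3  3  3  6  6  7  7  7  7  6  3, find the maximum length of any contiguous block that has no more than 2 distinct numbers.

add 3: window [3] (1 distinct), len 1
add 3: window [3, 3] (1 distinct), len 2
add 3: window [3, 3, 3] (1 distinct), len 3
add 3: window [3, 3, 3, 3] (1 distinct), len 4
add 6: window [3, 3, 3, 3, 6] (2 distinct), len 5
add 6: window [3, 3, 3, 3, 6, 6] (2 distinct), len 6
add 7: window [6, 6, 7] (2 distinct), len 3
add 7: window [6, 6, 7, 7] (2 distinct), len 4
add 7: window [6, 6, 7, 7, 7] (2 distinct), len 5
add 7: window [6, 6, 7, 7, 7, 7] (2 distinct), len 6
add 6: window [6, 6, 7, 7, 7, 7, 6] (2 distinct), len 7
add 3: window [6, 3] (2 distinct), len 2
Longest length with ≤2 distinct: 7.

7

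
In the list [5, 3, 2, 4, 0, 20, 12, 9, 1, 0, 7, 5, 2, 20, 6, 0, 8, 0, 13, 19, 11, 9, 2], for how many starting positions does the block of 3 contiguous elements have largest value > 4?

(5, 3, 2) → max 5  > 4 ✓
(3, 2, 4) → max 4
(2, 4, 0) → max 4
(4, 0, 20) → max 20  > 4 ✓
(0, 20, 12) → max 20  > 4 ✓
(20, 12, 9) → max 20  > 4 ✓
(12, 9, 1) → max 12  > 4 ✓
(9, 1, 0) → max 9  > 4 ✓
(1, 0, 7) → max 7  > 4 ✓
(0, 7, 5) → max 7  > 4 ✓
(7, 5, 2) → max 7  > 4 ✓
(5, 2, 20) → max 20  > 4 ✓
(2, 20, 6) → max 20  > 4 ✓
(20, 6, 0) → max 20  > 4 ✓
(6, 0, 8) → max 8  > 4 ✓
(0, 8, 0) → max 8  > 4 ✓
(8, 0, 13) → max 13  > 4 ✓
(0, 13, 19) → max 19  > 4 ✓
(13, 19, 11) → max 19  > 4 ✓
(19, 11, 9) → max 19  > 4 ✓
(11, 9, 2) → max 11  > 4 ✓
19 windows satisfy the condition.

19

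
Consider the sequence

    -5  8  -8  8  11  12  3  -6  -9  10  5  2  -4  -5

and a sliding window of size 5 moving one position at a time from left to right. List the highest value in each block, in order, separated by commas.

11, 12, 12, 12, 12, 12, 10, 10, 10, 10

-5 8 -8 8 11 → max 11
8 -8 8 11 12 → max 12
-8 8 11 12 3 → max 12
8 11 12 3 -6 → max 12
11 12 3 -6 -9 → max 12
12 3 -6 -9 10 → max 12
3 -6 -9 10 5 → max 10
-6 -9 10 5 2 → max 10
-9 10 5 2 -4 → max 10
10 5 2 -4 -5 → max 10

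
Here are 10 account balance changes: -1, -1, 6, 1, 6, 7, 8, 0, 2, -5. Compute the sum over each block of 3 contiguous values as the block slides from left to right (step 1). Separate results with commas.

4, 6, 13, 14, 21, 15, 10, -3

-1 -1 6 → sum 4
-1 6 1 → sum 6
6 1 6 → sum 13
1 6 7 → sum 14
6 7 8 → sum 21
7 8 0 → sum 15
8 0 2 → sum 10
0 2 -5 → sum -3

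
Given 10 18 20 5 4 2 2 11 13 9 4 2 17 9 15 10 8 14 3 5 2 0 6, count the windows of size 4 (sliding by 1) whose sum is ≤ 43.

16

[10, 18, 20, 5] → sum 53
[18, 20, 5, 4] → sum 47
[20, 5, 4, 2] → sum 31  ≤ 43 ✓
[5, 4, 2, 2] → sum 13  ≤ 43 ✓
[4, 2, 2, 11] → sum 19  ≤ 43 ✓
[2, 2, 11, 13] → sum 28  ≤ 43 ✓
[2, 11, 13, 9] → sum 35  ≤ 43 ✓
[11, 13, 9, 4] → sum 37  ≤ 43 ✓
[13, 9, 4, 2] → sum 28  ≤ 43 ✓
[9, 4, 2, 17] → sum 32  ≤ 43 ✓
[4, 2, 17, 9] → sum 32  ≤ 43 ✓
[2, 17, 9, 15] → sum 43  ≤ 43 ✓
[17, 9, 15, 10] → sum 51
[9, 15, 10, 8] → sum 42  ≤ 43 ✓
[15, 10, 8, 14] → sum 47
[10, 8, 14, 3] → sum 35  ≤ 43 ✓
[8, 14, 3, 5] → sum 30  ≤ 43 ✓
[14, 3, 5, 2] → sum 24  ≤ 43 ✓
[3, 5, 2, 0] → sum 10  ≤ 43 ✓
[5, 2, 0, 6] → sum 13  ≤ 43 ✓
16 windows satisfy the condition.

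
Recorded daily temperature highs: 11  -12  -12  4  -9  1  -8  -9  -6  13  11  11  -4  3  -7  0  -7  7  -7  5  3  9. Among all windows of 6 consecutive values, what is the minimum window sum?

-36

(11, -12, -12, 4, -9, 1) → sum -17
(-12, -12, 4, -9, 1, -8) → sum -36
(-12, 4, -9, 1, -8, -9) → sum -33
(4, -9, 1, -8, -9, -6) → sum -27
(-9, 1, -8, -9, -6, 13) → sum -18
(1, -8, -9, -6, 13, 11) → sum 2
(-8, -9, -6, 13, 11, 11) → sum 12
(-9, -6, 13, 11, 11, -4) → sum 16
(-6, 13, 11, 11, -4, 3) → sum 28
(13, 11, 11, -4, 3, -7) → sum 27
(11, 11, -4, 3, -7, 0) → sum 14
(11, -4, 3, -7, 0, -7) → sum -4
(-4, 3, -7, 0, -7, 7) → sum -8
(3, -7, 0, -7, 7, -7) → sum -11
(-7, 0, -7, 7, -7, 5) → sum -9
(0, -7, 7, -7, 5, 3) → sum 1
(-7, 7, -7, 5, 3, 9) → sum 10
Minimum of these is -36.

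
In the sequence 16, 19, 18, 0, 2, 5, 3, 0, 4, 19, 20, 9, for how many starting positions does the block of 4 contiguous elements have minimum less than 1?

8

[16, 19, 18, 0] → min 0  < 1 ✓
[19, 18, 0, 2] → min 0  < 1 ✓
[18, 0, 2, 5] → min 0  < 1 ✓
[0, 2, 5, 3] → min 0  < 1 ✓
[2, 5, 3, 0] → min 0  < 1 ✓
[5, 3, 0, 4] → min 0  < 1 ✓
[3, 0, 4, 19] → min 0  < 1 ✓
[0, 4, 19, 20] → min 0  < 1 ✓
[4, 19, 20, 9] → min 4
8 windows satisfy the condition.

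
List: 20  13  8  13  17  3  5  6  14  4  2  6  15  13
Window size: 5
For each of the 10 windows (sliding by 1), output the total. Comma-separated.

71, 54, 46, 44, 45, 32, 31, 32, 41, 40

Sliding a size-5 window across the 14 values:
[20, 13, 8, 13, 17] → sum 71
[13, 8, 13, 17, 3] → sum 54
[8, 13, 17, 3, 5] → sum 46
[13, 17, 3, 5, 6] → sum 44
[17, 3, 5, 6, 14] → sum 45
[3, 5, 6, 14, 4] → sum 32
[5, 6, 14, 4, 2] → sum 31
[6, 14, 4, 2, 6] → sum 32
[14, 4, 2, 6, 15] → sum 41
[4, 2, 6, 15, 13] → sum 40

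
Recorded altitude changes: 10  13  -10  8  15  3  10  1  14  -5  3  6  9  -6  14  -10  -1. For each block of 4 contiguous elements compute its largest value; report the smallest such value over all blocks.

[10, 13, -10, 8] → max 13
[13, -10, 8, 15] → max 15
[-10, 8, 15, 3] → max 15
[8, 15, 3, 10] → max 15
[15, 3, 10, 1] → max 15
[3, 10, 1, 14] → max 14
[10, 1, 14, -5] → max 14
[1, 14, -5, 3] → max 14
[14, -5, 3, 6] → max 14
[-5, 3, 6, 9] → max 9
[3, 6, 9, -6] → max 9
[6, 9, -6, 14] → max 14
[9, -6, 14, -10] → max 14
[-6, 14, -10, -1] → max 14
Smallest of these is 9.

9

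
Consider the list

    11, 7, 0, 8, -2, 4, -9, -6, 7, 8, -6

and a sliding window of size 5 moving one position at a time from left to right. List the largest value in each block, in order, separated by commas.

11, 8, 8, 8, 7, 8, 8

(11, 7, 0, 8, -2) → max 11
(7, 0, 8, -2, 4) → max 8
(0, 8, -2, 4, -9) → max 8
(8, -2, 4, -9, -6) → max 8
(-2, 4, -9, -6, 7) → max 7
(4, -9, -6, 7, 8) → max 8
(-9, -6, 7, 8, -6) → max 8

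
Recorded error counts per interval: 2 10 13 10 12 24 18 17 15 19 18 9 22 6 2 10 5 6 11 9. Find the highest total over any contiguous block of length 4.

2 10 13 10 → sum 35
10 13 10 12 → sum 45
13 10 12 24 → sum 59
10 12 24 18 → sum 64
12 24 18 17 → sum 71
24 18 17 15 → sum 74
18 17 15 19 → sum 69
17 15 19 18 → sum 69
15 19 18 9 → sum 61
19 18 9 22 → sum 68
18 9 22 6 → sum 55
9 22 6 2 → sum 39
22 6 2 10 → sum 40
6 2 10 5 → sum 23
2 10 5 6 → sum 23
10 5 6 11 → sum 32
5 6 11 9 → sum 31
Highest of these is 74.

74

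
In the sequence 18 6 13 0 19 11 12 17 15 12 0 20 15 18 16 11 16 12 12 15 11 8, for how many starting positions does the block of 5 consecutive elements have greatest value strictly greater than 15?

(18, 6, 13, 0, 19) → max 19  > 15 ✓
(6, 13, 0, 19, 11) → max 19  > 15 ✓
(13, 0, 19, 11, 12) → max 19  > 15 ✓
(0, 19, 11, 12, 17) → max 19  > 15 ✓
(19, 11, 12, 17, 15) → max 19  > 15 ✓
(11, 12, 17, 15, 12) → max 17  > 15 ✓
(12, 17, 15, 12, 0) → max 17  > 15 ✓
(17, 15, 12, 0, 20) → max 20  > 15 ✓
(15, 12, 0, 20, 15) → max 20  > 15 ✓
(12, 0, 20, 15, 18) → max 20  > 15 ✓
(0, 20, 15, 18, 16) → max 20  > 15 ✓
(20, 15, 18, 16, 11) → max 20  > 15 ✓
(15, 18, 16, 11, 16) → max 18  > 15 ✓
(18, 16, 11, 16, 12) → max 18  > 15 ✓
(16, 11, 16, 12, 12) → max 16  > 15 ✓
(11, 16, 12, 12, 15) → max 16  > 15 ✓
(16, 12, 12, 15, 11) → max 16  > 15 ✓
(12, 12, 15, 11, 8) → max 15
17 windows satisfy the condition.

17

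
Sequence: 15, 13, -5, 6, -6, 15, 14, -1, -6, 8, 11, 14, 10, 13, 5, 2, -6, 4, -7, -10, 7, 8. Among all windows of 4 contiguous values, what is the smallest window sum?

-19

(15, 13, -5, 6) → sum 29
(13, -5, 6, -6) → sum 8
(-5, 6, -6, 15) → sum 10
(6, -6, 15, 14) → sum 29
(-6, 15, 14, -1) → sum 22
(15, 14, -1, -6) → sum 22
(14, -1, -6, 8) → sum 15
(-1, -6, 8, 11) → sum 12
(-6, 8, 11, 14) → sum 27
(8, 11, 14, 10) → sum 43
(11, 14, 10, 13) → sum 48
(14, 10, 13, 5) → sum 42
(10, 13, 5, 2) → sum 30
(13, 5, 2, -6) → sum 14
(5, 2, -6, 4) → sum 5
(2, -6, 4, -7) → sum -7
(-6, 4, -7, -10) → sum -19
(4, -7, -10, 7) → sum -6
(-7, -10, 7, 8) → sum -2
Smallest of these is -19.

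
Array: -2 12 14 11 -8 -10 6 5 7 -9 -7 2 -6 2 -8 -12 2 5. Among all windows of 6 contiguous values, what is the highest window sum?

25

[-2, 12, 14, 11, -8, -10] → sum 17
[12, 14, 11, -8, -10, 6] → sum 25
[14, 11, -8, -10, 6, 5] → sum 18
[11, -8, -10, 6, 5, 7] → sum 11
[-8, -10, 6, 5, 7, -9] → sum -9
[-10, 6, 5, 7, -9, -7] → sum -8
[6, 5, 7, -9, -7, 2] → sum 4
[5, 7, -9, -7, 2, -6] → sum -8
[7, -9, -7, 2, -6, 2] → sum -11
[-9, -7, 2, -6, 2, -8] → sum -26
[-7, 2, -6, 2, -8, -12] → sum -29
[2, -6, 2, -8, -12, 2] → sum -20
[-6, 2, -8, -12, 2, 5] → sum -17
Highest of these is 25.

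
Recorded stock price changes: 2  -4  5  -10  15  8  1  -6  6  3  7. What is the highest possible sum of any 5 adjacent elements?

Window sums for each of the 7 positions:
2 -4 5 -10 15 → sum 8
-4 5 -10 15 8 → sum 14
5 -10 15 8 1 → sum 19
-10 15 8 1 -6 → sum 8
15 8 1 -6 6 → sum 24
8 1 -6 6 3 → sum 12
1 -6 6 3 7 → sum 11
Highest of these is 24.

24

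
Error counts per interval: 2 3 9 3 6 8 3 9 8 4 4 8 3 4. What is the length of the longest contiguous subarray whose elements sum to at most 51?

9

[2] sum 2 len 1
[2, 3] sum 5 len 2
[2, 3, 9] sum 14 len 3
[2, 3, 9, 3] sum 17 len 4
[2, 3, 9, 3, 6] sum 23 len 5
[2, 3, 9, 3, 6, 8] sum 31 len 6
[2, 3, 9, 3, 6, 8, 3] sum 34 len 7
[2, 3, 9, 3, 6, 8, 3, 9] sum 43 len 8
[2, 3, 9, 3, 6, 8, 3, 9, 8] sum 51 len 9
[9, 3, 6, 8, 3, 9, 8, 4] sum 50 len 8
[3, 6, 8, 3, 9, 8, 4, 4] sum 45 len 8
[6, 8, 3, 9, 8, 4, 4, 8] sum 50 len 8
[8, 3, 9, 8, 4, 4, 8, 3] sum 47 len 8
[8, 3, 9, 8, 4, 4, 8, 3, 4] sum 51 len 9
Longest length seen: 9.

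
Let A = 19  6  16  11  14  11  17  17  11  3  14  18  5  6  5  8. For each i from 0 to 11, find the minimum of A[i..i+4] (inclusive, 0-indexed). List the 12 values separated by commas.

Sliding a size-5 window across the 16 values:
(19, 6, 16, 11, 14) → min 6
(6, 16, 11, 14, 11) → min 6
(16, 11, 14, 11, 17) → min 11
(11, 14, 11, 17, 17) → min 11
(14, 11, 17, 17, 11) → min 11
(11, 17, 17, 11, 3) → min 3
(17, 17, 11, 3, 14) → min 3
(17, 11, 3, 14, 18) → min 3
(11, 3, 14, 18, 5) → min 3
(3, 14, 18, 5, 6) → min 3
(14, 18, 5, 6, 5) → min 5
(18, 5, 6, 5, 8) → min 5

6, 6, 11, 11, 11, 3, 3, 3, 3, 3, 5, 5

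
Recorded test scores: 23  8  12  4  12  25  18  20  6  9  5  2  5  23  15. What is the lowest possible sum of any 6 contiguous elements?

23 8 12 4 12 25 → sum 84
8 12 4 12 25 18 → sum 79
12 4 12 25 18 20 → sum 91
4 12 25 18 20 6 → sum 85
12 25 18 20 6 9 → sum 90
25 18 20 6 9 5 → sum 83
18 20 6 9 5 2 → sum 60
20 6 9 5 2 5 → sum 47
6 9 5 2 5 23 → sum 50
9 5 2 5 23 15 → sum 59
Lowest of these is 47.

47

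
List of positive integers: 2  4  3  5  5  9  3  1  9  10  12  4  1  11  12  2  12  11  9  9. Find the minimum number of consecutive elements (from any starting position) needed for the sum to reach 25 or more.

3

add 2: running sum 2 < 25
add 4: running sum 6 < 25
add 3: running sum 9 < 25
add 5: running sum 14 < 25
add 5: running sum 19 < 25
end 5: [4, 3, 5, 5, 9] sum 26, len 5
end 6: [3, 5, 5, 9, 3] sum 25, len 5
end 7: [3, 5, 5, 9, 3, 1] sum 26, len 6
end 8: [5, 9, 3, 1, 9] sum 27, len 5
end 9: [9, 3, 1, 9, 10] sum 32, len 5
end 10: [9, 10, 12] sum 31, len 3
end 11: [10, 12, 4] sum 26, len 3
end 12: [10, 12, 4, 1] sum 27, len 4
end 13: [12, 4, 1, 11] sum 28, len 4
end 14: [4, 1, 11, 12] sum 28, len 4
end 15: [11, 12, 2] sum 25, len 3
end 16: [12, 2, 12] sum 26, len 3
end 17: [2, 12, 11] sum 25, len 3
end 18: [12, 11, 9] sum 32, len 3
end 19: [11, 9, 9] sum 29, len 3
Shortest qualifying length: 3.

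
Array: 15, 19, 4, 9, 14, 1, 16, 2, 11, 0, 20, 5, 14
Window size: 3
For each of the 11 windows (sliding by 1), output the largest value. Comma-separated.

[15, 19, 4] → max 19
[19, 4, 9] → max 19
[4, 9, 14] → max 14
[9, 14, 1] → max 14
[14, 1, 16] → max 16
[1, 16, 2] → max 16
[16, 2, 11] → max 16
[2, 11, 0] → max 11
[11, 0, 20] → max 20
[0, 20, 5] → max 20
[20, 5, 14] → max 20

19, 19, 14, 14, 16, 16, 16, 11, 20, 20, 20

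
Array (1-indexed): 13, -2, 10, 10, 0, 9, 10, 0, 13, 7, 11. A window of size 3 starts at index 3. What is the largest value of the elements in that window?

Elements at indices 3..5: 10, 10, 0
max(10, 10, 0) = 10

10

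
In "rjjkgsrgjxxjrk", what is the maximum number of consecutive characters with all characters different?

5

add r: [r] len 1
add j: [r, j] len 2
add j (repeat j, move left end past it): [j] len 1
add k: [j, k] len 2
add g: [j, k, g] len 3
add s: [j, k, g, s] len 4
add r: [j, k, g, s, r] len 5
add g (repeat g, move left end past it): [s, r, g] len 3
add j: [s, r, g, j] len 4
add x: [s, r, g, j, x] len 5
add x (repeat x, move left end past it): [x] len 1
add j: [x, j] len 2
add r: [x, j, r] len 3
add k: [x, j, r, k] len 4
Longest all-distinct length: 5.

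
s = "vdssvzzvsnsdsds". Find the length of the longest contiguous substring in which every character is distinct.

4

[v] len 1
[v, d] len 2
[v, d, s] len 3
[s] len 1
[s, v] len 2
[s, v, z] len 3
[z] len 1
[z, v] len 2
[z, v, s] len 3
[z, v, s, n] len 4
[n, s] len 2
[n, s, d] len 3
[d, s] len 2
[s, d] len 2
[d, s] len 2
Longest all-distinct length: 4.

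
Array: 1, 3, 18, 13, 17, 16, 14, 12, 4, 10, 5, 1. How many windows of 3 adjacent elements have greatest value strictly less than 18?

1 3 18 → max 18
3 18 13 → max 18
18 13 17 → max 18
13 17 16 → max 17  < 18 ✓
17 16 14 → max 17  < 18 ✓
16 14 12 → max 16  < 18 ✓
14 12 4 → max 14  < 18 ✓
12 4 10 → max 12  < 18 ✓
4 10 5 → max 10  < 18 ✓
10 5 1 → max 10  < 18 ✓
7 windows satisfy the condition.

7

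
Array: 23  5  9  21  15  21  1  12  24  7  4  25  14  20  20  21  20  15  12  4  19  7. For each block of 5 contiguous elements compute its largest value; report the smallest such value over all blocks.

19

Each size-5 window and its max:
(23, 5, 9, 21, 15) → max 23
(5, 9, 21, 15, 21) → max 21
(9, 21, 15, 21, 1) → max 21
(21, 15, 21, 1, 12) → max 21
(15, 21, 1, 12, 24) → max 24
(21, 1, 12, 24, 7) → max 24
(1, 12, 24, 7, 4) → max 24
(12, 24, 7, 4, 25) → max 25
(24, 7, 4, 25, 14) → max 25
(7, 4, 25, 14, 20) → max 25
(4, 25, 14, 20, 20) → max 25
(25, 14, 20, 20, 21) → max 25
(14, 20, 20, 21, 20) → max 21
(20, 20, 21, 20, 15) → max 21
(20, 21, 20, 15, 12) → max 21
(21, 20, 15, 12, 4) → max 21
(20, 15, 12, 4, 19) → max 20
(15, 12, 4, 19, 7) → max 19
Smallest of these is 19.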